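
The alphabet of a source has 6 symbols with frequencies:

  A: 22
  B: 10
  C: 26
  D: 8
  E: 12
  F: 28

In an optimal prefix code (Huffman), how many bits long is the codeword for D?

Repeatedly merge the two smallest:
D(8) + B(10) → 18
E(12) + 18 → 30
A(22) + C(26) → 48
F(28) + 30 → 58
48 + 58 → 106
The subtree containing D is merged 4 times, so code length = 4.

4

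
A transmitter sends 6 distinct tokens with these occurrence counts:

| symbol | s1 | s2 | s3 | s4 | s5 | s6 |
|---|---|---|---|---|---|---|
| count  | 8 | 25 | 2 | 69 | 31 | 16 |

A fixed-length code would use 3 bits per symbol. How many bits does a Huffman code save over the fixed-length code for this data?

Fixed-length: 3 bits × 151 symbols = 453 bits.
Huffman merges:
s3(2) + s1(8) → 10
10 + s6(16) → 26
s2(25) + 26 → 51
s5(31) + 51 → 82
s4(69) + 82 → 151
Huffman total = 10 + 26 + 51 + 82 + 151 = 320 bits.
Saving = 453 − 320 = 133 bits.

133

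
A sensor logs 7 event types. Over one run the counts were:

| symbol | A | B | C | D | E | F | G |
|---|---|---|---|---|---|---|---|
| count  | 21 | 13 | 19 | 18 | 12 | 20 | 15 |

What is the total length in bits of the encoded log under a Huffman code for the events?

333

Build the Huffman tree bottom-up:
E(12) + B(13) → 25
G(15) + D(18) → 33
C(19) + F(20) → 39
A(21) + 25 → 46
33 + 39 → 72
46 + 72 → 118
Each symbol's bit-cost is frequency × depth; summing gives 333 bits (equivalently 25 + 33 + 39 + 46 + 72 + 118).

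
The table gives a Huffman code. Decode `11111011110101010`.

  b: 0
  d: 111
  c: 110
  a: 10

Read left to right; each codeword is recognised as soon as it completes (prefix code):
  111→d | 110→c | 111→d | 10→a | 10→a | 10→a | 10→a
Decoded message: dcdaaaa

dcdaaaa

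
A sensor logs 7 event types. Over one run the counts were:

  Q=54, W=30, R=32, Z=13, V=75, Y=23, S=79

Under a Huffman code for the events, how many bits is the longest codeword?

Merge the two lowest-weight nodes at each step:
Z(13) + Y(23) → 36
W(30) + R(32) → 62
36 + Q(54) → 90
62 + V(75) → 137
S(79) + 90 → 169
137 + 169 → 306
Maximum depth reached is 4.

4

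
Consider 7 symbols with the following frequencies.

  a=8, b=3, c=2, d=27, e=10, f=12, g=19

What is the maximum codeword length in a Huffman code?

Merge the two lowest-weight nodes at each step:
merge c(2) and b(3): 5
merge 5 and a(8): 13
merge e(10) and f(12): 22
merge 13 and g(19): 32
merge 22 and d(27): 49
merge 32 and 49: 81
The first pair merged (c, b) ends up deepest, at depth 4.

4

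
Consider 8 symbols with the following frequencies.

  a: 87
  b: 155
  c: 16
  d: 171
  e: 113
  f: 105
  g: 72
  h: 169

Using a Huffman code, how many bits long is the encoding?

Merge the two smallest weights repeatedly:
merge c(16) and g(72): 88
merge a(87) and 88: 175
merge f(105) and e(113): 218
merge b(155) and h(169): 324
merge d(171) and 175: 346
merge 218 and 324: 542
merge 346 and 542: 888
Total encoded bits = sum of merged weights = 88 + 175 + 218 + 324 + 346 + 542 + 888 = 2581.

2581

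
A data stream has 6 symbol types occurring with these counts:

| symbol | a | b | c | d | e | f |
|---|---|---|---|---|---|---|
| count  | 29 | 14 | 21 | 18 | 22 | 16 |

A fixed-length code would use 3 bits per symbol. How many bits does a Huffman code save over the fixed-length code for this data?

51

Fixed-length: 3 bits × 120 symbols = 360 bits.
Huffman merges:
combine b(14), f(16) → 30
combine d(18), c(21) → 39
combine e(22), a(29) → 51
combine 30, 39 → 69
combine 51, 69 → 120
Huffman total = 30 + 39 + 51 + 69 + 120 = 309 bits.
Saving = 360 − 309 = 51 bits.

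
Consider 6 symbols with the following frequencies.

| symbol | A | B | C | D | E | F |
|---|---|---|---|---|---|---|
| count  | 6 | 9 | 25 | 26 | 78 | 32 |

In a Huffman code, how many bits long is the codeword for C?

3

Build the tree from the bottom:
combine A(6), B(9) → 15
combine 15, C(25) → 40
combine D(26), F(32) → 58
combine 40, 58 → 98
combine E(78), 98 → 176
C's leaf is at depth 3, giving a 3-bit codeword.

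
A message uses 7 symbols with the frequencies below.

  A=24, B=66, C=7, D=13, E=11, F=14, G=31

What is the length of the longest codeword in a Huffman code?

Merge the two lowest-weight nodes at each step:
combine C(7), E(11) → 18
combine D(13), F(14) → 27
combine 18, A(24) → 42
combine 27, G(31) → 58
combine 42, 58 → 100
combine B(66), 100 → 166
The rarest symbols sit at the bottom; the longest codeword is 4 bits.

4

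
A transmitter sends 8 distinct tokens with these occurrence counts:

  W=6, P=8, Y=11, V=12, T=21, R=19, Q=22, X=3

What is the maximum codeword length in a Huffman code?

5

Merge the two lowest-weight nodes at each step:
combine X(3), W(6) → 9
combine P(8), 9 → 17
combine Y(11), V(12) → 23
combine 17, R(19) → 36
combine T(21), Q(22) → 43
combine 23, 36 → 59
combine 43, 59 → 102
Maximum depth reached is 5.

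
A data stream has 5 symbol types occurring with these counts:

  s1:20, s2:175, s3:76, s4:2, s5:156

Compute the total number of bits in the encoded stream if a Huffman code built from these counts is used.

803

Build the Huffman tree bottom-up:
merge s4(2) and s1(20): 22
merge 22 and s3(76): 98
merge 98 and s5(156): 254
merge s2(175) and 254: 429
The encoded length is the sum of every internal node's weight: 22 + 98 + 254 + 429 = 803 bits.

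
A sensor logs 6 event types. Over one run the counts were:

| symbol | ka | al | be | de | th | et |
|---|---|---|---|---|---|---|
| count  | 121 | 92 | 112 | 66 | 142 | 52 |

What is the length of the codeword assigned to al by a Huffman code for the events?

Repeatedly merge the two smallest:
merge et(52) and de(66): 118
merge al(92) and be(112): 204
merge 118 and ka(121): 239
merge th(142) and 204: 346
merge 239 and 346: 585
al's leaf is at depth 3, giving a 3-bit codeword.

3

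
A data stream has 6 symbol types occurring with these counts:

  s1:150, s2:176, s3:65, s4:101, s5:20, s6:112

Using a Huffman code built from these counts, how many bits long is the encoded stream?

Greedily combine the two least-frequent nodes:
combine s5(20), s3(65) → 85
combine 85, s4(101) → 186
combine s6(112), s1(150) → 262
combine s2(176), 186 → 362
combine 262, 362 → 624
Total encoded bits = sum of merged weights = 85 + 186 + 262 + 362 + 624 = 1519.

1519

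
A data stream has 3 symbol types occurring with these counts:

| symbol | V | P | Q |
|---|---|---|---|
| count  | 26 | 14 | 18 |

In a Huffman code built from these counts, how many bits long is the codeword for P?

Huffman merges, smallest pair first:
combine P(14), Q(18) → 32
combine V(26), 32 → 58
P's leaf is at depth 2, giving a 2-bit codeword.

2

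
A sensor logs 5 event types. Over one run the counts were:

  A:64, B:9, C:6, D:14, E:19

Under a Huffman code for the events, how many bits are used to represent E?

2

Repeatedly merge the two smallest:
combine C(6), B(9) → 15
combine D(14), 15 → 29
combine E(19), 29 → 48
combine 48, A(64) → 112
E sits 2 levels below the root, so its codeword is 2 bits.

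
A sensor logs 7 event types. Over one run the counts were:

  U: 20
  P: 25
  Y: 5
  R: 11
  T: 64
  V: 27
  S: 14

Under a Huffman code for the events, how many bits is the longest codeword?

5

Merge the two lowest-weight nodes at each step:
Y(5) + R(11) → 16
S(14) + 16 → 30
U(20) + P(25) → 45
V(27) + 30 → 57
45 + 57 → 102
T(64) + 102 → 166
Maximum depth reached is 5.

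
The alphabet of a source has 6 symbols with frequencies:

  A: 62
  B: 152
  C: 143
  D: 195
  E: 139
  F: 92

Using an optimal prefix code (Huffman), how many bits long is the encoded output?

Build the Huffman tree bottom-up:
merge A(62) and F(92): 154
merge E(139) and C(143): 282
merge B(152) and 154: 306
merge D(195) and 282: 477
merge 306 and 477: 783
The encoded length is the sum of every internal node's weight: 154 + 282 + 306 + 477 + 783 = 2002 bits.

2002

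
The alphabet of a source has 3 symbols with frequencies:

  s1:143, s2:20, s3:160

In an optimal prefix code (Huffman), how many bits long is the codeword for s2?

2

Repeatedly merge the two smallest:
s2(20) + s1(143) → 163
s3(160) + 163 → 323
The subtree containing s2 is merged 2 times, so code length = 2.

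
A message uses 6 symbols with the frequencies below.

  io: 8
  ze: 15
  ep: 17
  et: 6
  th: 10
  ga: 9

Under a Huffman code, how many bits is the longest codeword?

Merge the two lowest-weight nodes at each step:
merge et(6) and io(8): 14
merge ga(9) and th(10): 19
merge 14 and ze(15): 29
merge ep(17) and 19: 36
merge 29 and 36: 65
Maximum depth reached is 3.

3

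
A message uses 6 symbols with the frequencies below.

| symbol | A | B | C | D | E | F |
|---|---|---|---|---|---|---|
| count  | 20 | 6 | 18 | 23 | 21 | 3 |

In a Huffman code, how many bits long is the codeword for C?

Huffman merges, smallest pair first:
combine F(3), B(6) → 9
combine 9, C(18) → 27
combine A(20), E(21) → 41
combine D(23), 27 → 50
combine 41, 50 → 91
C sits 3 levels below the root, so its codeword is 3 bits.

3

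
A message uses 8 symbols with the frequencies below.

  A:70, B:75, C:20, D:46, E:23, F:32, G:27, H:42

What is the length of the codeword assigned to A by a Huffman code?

2

Repeatedly merge the two smallest:
merge C(20) and E(23): 43
merge G(27) and F(32): 59
merge H(42) and 43: 85
merge D(46) and 59: 105
merge A(70) and B(75): 145
merge 85 and 105: 190
merge 145 and 190: 335
A sits 2 levels below the root, so its codeword is 2 bits.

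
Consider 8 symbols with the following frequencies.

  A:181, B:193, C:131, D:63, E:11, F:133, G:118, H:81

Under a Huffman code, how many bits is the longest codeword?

5

Merge the two lowest-weight nodes at each step:
E(11) + D(63) → 74
74 + H(81) → 155
G(118) + C(131) → 249
F(133) + 155 → 288
A(181) + B(193) → 374
249 + 288 → 537
374 + 537 → 911
The first pair merged (E, D) ends up deepest, at depth 5.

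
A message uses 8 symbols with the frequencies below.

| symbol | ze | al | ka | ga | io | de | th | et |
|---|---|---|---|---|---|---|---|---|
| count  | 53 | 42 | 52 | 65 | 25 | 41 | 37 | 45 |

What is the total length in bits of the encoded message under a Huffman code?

1077

Merge the two smallest weights repeatedly:
combine io(25), th(37) → 62
combine de(41), al(42) → 83
combine et(45), ka(52) → 97
combine ze(53), 62 → 115
combine ga(65), 83 → 148
combine 97, 115 → 212
combine 148, 212 → 360
Each symbol's bit-cost is frequency × depth; summing gives 1077 bits (equivalently 62 + 83 + 97 + 115 + 148 + 212 + 360).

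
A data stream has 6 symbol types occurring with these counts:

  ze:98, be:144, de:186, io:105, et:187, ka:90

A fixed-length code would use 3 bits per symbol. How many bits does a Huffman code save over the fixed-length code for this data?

373

Fixed-length: 3 bits × 810 symbols = 2430 bits.
Huffman merges:
merge ka(90) and ze(98): 188
merge io(105) and be(144): 249
merge de(186) and et(187): 373
merge 188 and 249: 437
merge 373 and 437: 810
Huffman total = 188 + 249 + 373 + 437 + 810 = 2057 bits.
Saving = 2430 − 2057 = 373 bits.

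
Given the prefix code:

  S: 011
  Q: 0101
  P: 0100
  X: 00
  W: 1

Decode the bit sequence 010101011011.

QQWS

Read left to right; each codeword is recognised as soon as it completes (prefix code):
  0101→Q | 0101→Q | 1→W | 011→S
Decoded message: QQWS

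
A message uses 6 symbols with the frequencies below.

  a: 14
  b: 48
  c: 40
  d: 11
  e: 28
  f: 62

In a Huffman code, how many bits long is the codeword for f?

Huffman merges, smallest pair first:
merge d(11) and a(14): 25
merge 25 and e(28): 53
merge c(40) and b(48): 88
merge 53 and f(62): 115
merge 88 and 115: 203
The subtree containing f is merged 2 times, so code length = 2.

2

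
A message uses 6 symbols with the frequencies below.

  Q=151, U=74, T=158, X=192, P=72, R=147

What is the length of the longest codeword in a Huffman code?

Merge the two lowest-weight nodes at each step:
combine P(72), U(74) → 146
combine 146, R(147) → 293
combine Q(151), T(158) → 309
combine X(192), 293 → 485
combine 309, 485 → 794
The rarest symbols sit at the bottom; the longest codeword is 4 bits.

4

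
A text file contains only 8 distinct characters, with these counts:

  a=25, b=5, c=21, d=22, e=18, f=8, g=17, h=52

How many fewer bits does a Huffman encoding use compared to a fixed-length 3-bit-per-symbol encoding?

39

Fixed-length: 3 bits × 168 symbols = 504 bits.
Huffman merges:
merge b(5) and f(8): 13
merge 13 and g(17): 30
merge e(18) and c(21): 39
merge d(22) and a(25): 47
merge 30 and 39: 69
merge 47 and h(52): 99
merge 69 and 99: 168
Huffman total = 13 + 30 + 39 + 47 + 69 + 99 + 168 = 465 bits.
Saving = 504 − 465 = 39 bits.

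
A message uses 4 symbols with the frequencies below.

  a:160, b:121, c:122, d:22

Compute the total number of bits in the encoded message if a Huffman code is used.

Merge the two smallest weights repeatedly:
d(22) + b(121) → 143
c(122) + 143 → 265
a(160) + 265 → 425
The encoded length is the sum of every internal node's weight: 143 + 265 + 425 = 833 bits.

833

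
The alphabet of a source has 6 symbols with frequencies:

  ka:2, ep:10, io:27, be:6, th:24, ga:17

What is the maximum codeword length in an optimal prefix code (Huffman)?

4

Merge the two lowest-weight nodes at each step:
combine ka(2), be(6) → 8
combine 8, ep(10) → 18
combine ga(17), 18 → 35
combine th(24), io(27) → 51
combine 35, 51 → 86
Maximum depth reached is 4.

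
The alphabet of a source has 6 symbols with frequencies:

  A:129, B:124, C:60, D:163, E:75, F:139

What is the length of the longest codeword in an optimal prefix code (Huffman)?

Merge the two lowest-weight nodes at each step:
merge C(60) and E(75): 135
merge B(124) and A(129): 253
merge 135 and F(139): 274
merge D(163) and 253: 416
merge 274 and 416: 690
The first pair merged (C, E) ends up deepest, at depth 3.

3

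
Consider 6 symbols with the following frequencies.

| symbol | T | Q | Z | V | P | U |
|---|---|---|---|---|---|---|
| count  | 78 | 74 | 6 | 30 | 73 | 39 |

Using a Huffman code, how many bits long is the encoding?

Merge the two smallest weights repeatedly:
merge Z(6) and V(30): 36
merge 36 and U(39): 75
merge P(73) and Q(74): 147
merge 75 and T(78): 153
merge 147 and 153: 300
Total encoded bits = sum of merged weights = 36 + 75 + 147 + 153 + 300 = 711.

711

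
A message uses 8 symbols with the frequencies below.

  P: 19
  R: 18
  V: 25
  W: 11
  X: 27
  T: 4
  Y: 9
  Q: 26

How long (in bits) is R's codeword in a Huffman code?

Build the tree from the bottom:
combine T(4), Y(9) → 13
combine W(11), 13 → 24
combine R(18), P(19) → 37
combine 24, V(25) → 49
combine Q(26), X(27) → 53
combine 37, 49 → 86
combine 53, 86 → 139
R sits 3 levels below the root, so its codeword is 3 bits.

3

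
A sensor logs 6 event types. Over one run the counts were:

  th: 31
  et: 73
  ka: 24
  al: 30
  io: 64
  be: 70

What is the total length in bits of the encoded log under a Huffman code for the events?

Merge the two smallest weights repeatedly:
combine ka(24), al(30) → 54
combine th(31), 54 → 85
combine io(64), be(70) → 134
combine et(73), 85 → 158
combine 134, 158 → 292
Each symbol's bit-cost is frequency × depth; summing gives 723 bits (equivalently 54 + 85 + 134 + 158 + 292).

723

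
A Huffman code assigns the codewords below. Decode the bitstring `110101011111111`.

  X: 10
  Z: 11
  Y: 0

Read left to right; each codeword is recognised as soon as it completes (prefix code):
  11→Z | 0→Y | 10→X | 10→X | 11→Z | 11→Z | 11→Z | 11→Z
Decoded message: ZYXXZZZZ

ZYXXZZZZ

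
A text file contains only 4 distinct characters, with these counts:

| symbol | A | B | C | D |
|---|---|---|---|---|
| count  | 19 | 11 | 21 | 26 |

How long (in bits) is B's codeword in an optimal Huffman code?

2

Huffman merges, smallest pair first:
combine B(11), A(19) → 30
combine C(21), D(26) → 47
combine 30, 47 → 77
B sits 2 levels below the root, so its codeword is 2 bits.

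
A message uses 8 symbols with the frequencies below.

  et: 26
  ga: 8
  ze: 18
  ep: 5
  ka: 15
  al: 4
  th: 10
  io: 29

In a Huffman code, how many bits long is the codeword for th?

3

Build the tree from the bottom:
al(4) + ep(5) → 9
ga(8) + 9 → 17
th(10) + ka(15) → 25
17 + ze(18) → 35
25 + et(26) → 51
io(29) + 35 → 64
51 + 64 → 115
th's leaf is at depth 3, giving a 3-bit codeword.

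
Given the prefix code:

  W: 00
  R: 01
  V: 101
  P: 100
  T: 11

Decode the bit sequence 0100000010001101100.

Read left to right; each codeword is recognised as soon as it completes (prefix code):
  01→R | 00→W | 00→W | 00→W | 100→P | 01→R | 101→V | 100→P
Decoded message: RWWWPRVP

RWWWPRVP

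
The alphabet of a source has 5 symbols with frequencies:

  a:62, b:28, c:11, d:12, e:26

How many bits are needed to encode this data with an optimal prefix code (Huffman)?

288

Merge the two smallest weights repeatedly:
merge c(11) and d(12): 23
merge 23 and e(26): 49
merge b(28) and 49: 77
merge a(62) and 77: 139
The encoded length is the sum of every internal node's weight: 23 + 49 + 77 + 139 = 288 bits.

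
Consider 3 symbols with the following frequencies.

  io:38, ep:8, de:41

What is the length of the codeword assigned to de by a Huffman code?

1

Build the tree from the bottom:
combine ep(8), io(38) → 46
combine de(41), 46 → 87
de is merged only at the final step, so code length = 1.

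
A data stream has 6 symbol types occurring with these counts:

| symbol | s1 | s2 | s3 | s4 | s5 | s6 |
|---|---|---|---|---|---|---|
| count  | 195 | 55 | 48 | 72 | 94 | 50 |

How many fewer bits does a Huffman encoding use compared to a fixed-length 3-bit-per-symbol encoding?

292

Fixed-length: 3 bits × 514 symbols = 1542 bits.
Huffman merges:
combine s3(48), s6(50) → 98
combine s2(55), s4(72) → 127
combine s5(94), 98 → 192
combine 127, 192 → 319
combine s1(195), 319 → 514
Huffman total = 98 + 127 + 192 + 319 + 514 = 1250 bits.
Saving = 1542 − 1250 = 292 bits.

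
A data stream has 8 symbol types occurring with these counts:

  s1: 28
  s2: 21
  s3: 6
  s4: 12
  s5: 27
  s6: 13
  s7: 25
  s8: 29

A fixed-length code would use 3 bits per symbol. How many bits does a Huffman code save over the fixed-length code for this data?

11

Fixed-length: 3 bits × 161 symbols = 483 bits.
Huffman merges:
s3(6) + s4(12) → 18
s6(13) + 18 → 31
s2(21) + s7(25) → 46
s5(27) + s1(28) → 55
s8(29) + 31 → 60
46 + 55 → 101
60 + 101 → 161
Huffman total = 18 + 31 + 46 + 55 + 60 + 101 + 161 = 472 bits.
Saving = 483 − 472 = 11 bits.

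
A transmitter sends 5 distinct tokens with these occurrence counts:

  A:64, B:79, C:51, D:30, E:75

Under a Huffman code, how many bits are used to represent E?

2

Build the tree from the bottom:
merge D(30) and C(51): 81
merge A(64) and E(75): 139
merge B(79) and 81: 160
merge 139 and 160: 299
The subtree containing E is merged 2 times, so code length = 2.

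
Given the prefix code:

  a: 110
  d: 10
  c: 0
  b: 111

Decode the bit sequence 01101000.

Read left to right; each codeword is recognised as soon as it completes (prefix code):
  0→c | 110→a | 10→d | 0→c | 0→c
Decoded message: cadcc

cadcc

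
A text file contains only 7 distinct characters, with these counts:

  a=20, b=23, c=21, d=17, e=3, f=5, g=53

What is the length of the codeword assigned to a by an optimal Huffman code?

3

Repeatedly merge the two smallest:
e(3) + f(5) → 8
8 + d(17) → 25
a(20) + c(21) → 41
b(23) + 25 → 48
41 + 48 → 89
g(53) + 89 → 142
a's leaf is at depth 3, giving a 3-bit codeword.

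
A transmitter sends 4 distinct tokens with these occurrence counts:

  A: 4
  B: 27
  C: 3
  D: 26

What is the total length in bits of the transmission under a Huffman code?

Build the Huffman tree bottom-up:
C(3) + A(4) → 7
7 + D(26) → 33
B(27) + 33 → 60
The encoded length is the sum of every internal node's weight: 7 + 33 + 60 = 100 bits.

100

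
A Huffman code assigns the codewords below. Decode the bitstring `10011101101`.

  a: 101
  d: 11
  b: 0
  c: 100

Read left to right; each codeword is recognised as soon as it completes (prefix code):
  100→c | 11→d | 101→a | 101→a
Decoded message: cdaa

cdaa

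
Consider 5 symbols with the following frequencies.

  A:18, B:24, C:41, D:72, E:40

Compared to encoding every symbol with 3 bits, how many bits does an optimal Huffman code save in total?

Fixed-length: 3 bits × 195 symbols = 585 bits.
Huffman merges:
combine A(18), B(24) → 42
combine E(40), C(41) → 81
combine 42, D(72) → 114
combine 81, 114 → 195
Huffman total = 42 + 81 + 114 + 195 = 432 bits.
Saving = 585 − 432 = 153 bits.

153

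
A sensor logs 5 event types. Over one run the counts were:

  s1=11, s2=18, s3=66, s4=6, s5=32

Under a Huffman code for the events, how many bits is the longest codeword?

Merge the two lowest-weight nodes at each step:
s4(6) + s1(11) → 17
17 + s2(18) → 35
s5(32) + 35 → 67
s3(66) + 67 → 133
Maximum depth reached is 4.

4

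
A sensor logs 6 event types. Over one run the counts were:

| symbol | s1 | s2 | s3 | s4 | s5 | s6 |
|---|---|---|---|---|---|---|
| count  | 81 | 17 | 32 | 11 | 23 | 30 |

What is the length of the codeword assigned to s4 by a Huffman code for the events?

4

Repeatedly merge the two smallest:
s4(11) + s2(17) → 28
s5(23) + 28 → 51
s6(30) + s3(32) → 62
51 + 62 → 113
s1(81) + 113 → 194
s4's leaf is at depth 4, giving a 4-bit codeword.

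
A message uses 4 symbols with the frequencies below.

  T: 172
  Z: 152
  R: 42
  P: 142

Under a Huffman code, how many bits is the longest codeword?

Merge the two lowest-weight nodes at each step:
merge R(42) and P(142): 184
merge Z(152) and T(172): 324
merge 184 and 324: 508
The rarest symbols sit at the bottom; the longest codeword is 2 bits.

2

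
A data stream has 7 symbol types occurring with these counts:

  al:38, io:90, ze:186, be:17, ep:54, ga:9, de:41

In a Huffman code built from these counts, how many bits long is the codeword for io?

Repeatedly merge the two smallest:
combine ga(9), be(17) → 26
combine 26, al(38) → 64
combine de(41), ep(54) → 95
combine 64, io(90) → 154
combine 95, 154 → 249
combine ze(186), 249 → 435
io's leaf is at depth 3, giving a 3-bit codeword.

3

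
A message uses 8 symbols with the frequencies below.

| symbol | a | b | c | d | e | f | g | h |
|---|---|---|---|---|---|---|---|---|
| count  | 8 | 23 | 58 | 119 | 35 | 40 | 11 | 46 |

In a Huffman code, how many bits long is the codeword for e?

Build the tree from the bottom:
combine a(8), g(11) → 19
combine 19, b(23) → 42
combine e(35), f(40) → 75
combine 42, h(46) → 88
combine c(58), 75 → 133
combine 88, d(119) → 207
combine 133, 207 → 340
e's leaf is at depth 3, giving a 3-bit codeword.

3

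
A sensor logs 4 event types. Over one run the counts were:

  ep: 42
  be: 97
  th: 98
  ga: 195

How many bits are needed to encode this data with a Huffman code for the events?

808

Greedily combine the two least-frequent nodes:
merge ep(42) and be(97): 139
merge th(98) and 139: 237
merge ga(195) and 237: 432
The encoded length is the sum of every internal node's weight: 139 + 237 + 432 = 808 bits.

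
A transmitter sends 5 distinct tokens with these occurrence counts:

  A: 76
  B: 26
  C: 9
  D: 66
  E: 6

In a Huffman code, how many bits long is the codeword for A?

1

Build the tree from the bottom:
combine E(6), C(9) → 15
combine 15, B(26) → 41
combine 41, D(66) → 107
combine A(76), 107 → 183
A is merged only at the final step, so code length = 1.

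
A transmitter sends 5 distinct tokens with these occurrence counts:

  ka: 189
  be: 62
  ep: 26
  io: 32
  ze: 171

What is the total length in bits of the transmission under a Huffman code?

949

Build the Huffman tree bottom-up:
combine ep(26), io(32) → 58
combine 58, be(62) → 120
combine 120, ze(171) → 291
combine ka(189), 291 → 480
Each symbol's bit-cost is frequency × depth; summing gives 949 bits (equivalently 58 + 120 + 291 + 480).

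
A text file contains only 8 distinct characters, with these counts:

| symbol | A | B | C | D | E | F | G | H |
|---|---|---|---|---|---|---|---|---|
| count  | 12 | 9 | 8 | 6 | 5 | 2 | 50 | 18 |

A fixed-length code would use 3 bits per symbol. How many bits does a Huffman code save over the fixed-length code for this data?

63

Fixed-length: 3 bits × 110 symbols = 330 bits.
Huffman merges:
combine F(2), E(5) → 7
combine D(6), 7 → 13
combine C(8), B(9) → 17
combine A(12), 13 → 25
combine 17, H(18) → 35
combine 25, 35 → 60
combine G(50), 60 → 110
Huffman total = 7 + 13 + 17 + 25 + 35 + 60 + 110 = 267 bits.
Saving = 330 − 267 = 63 bits.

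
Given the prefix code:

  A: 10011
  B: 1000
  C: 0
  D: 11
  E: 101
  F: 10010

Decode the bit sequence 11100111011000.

DAEB

Read left to right; each codeword is recognised as soon as it completes (prefix code):
  11→D | 10011→A | 101→E | 1000→B
Decoded message: DAEB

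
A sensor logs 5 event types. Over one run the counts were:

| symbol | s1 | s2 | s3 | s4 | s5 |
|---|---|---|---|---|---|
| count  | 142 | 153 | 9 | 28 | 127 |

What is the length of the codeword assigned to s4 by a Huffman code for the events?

Repeatedly merge the two smallest:
combine s3(9), s4(28) → 37
combine 37, s5(127) → 164
combine s1(142), s2(153) → 295
combine 164, 295 → 459
The subtree containing s4 is merged 3 times, so code length = 3.

3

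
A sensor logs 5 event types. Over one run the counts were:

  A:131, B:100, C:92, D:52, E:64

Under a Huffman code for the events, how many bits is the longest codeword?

3

Merge the two lowest-weight nodes at each step:
merge D(52) and E(64): 116
merge C(92) and B(100): 192
merge 116 and A(131): 247
merge 192 and 247: 439
The first pair merged (D, E) ends up deepest, at depth 3.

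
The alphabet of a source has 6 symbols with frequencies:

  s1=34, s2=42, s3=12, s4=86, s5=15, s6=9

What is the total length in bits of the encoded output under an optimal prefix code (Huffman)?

437

Greedily combine the two least-frequent nodes:
s6(9) + s3(12) → 21
s5(15) + 21 → 36
s1(34) + 36 → 70
s2(42) + 70 → 112
s4(86) + 112 → 198
Each symbol's bit-cost is frequency × depth; summing gives 437 bits (equivalently 21 + 36 + 70 + 112 + 198).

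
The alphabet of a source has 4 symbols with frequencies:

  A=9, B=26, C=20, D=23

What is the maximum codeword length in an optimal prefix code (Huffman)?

Merge the two lowest-weight nodes at each step:
combine A(9), C(20) → 29
combine D(23), B(26) → 49
combine 29, 49 → 78
Maximum depth reached is 2.

2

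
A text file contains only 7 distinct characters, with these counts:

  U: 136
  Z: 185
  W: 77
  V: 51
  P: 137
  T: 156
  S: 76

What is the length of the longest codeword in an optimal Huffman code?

4

Merge the two lowest-weight nodes at each step:
merge V(51) and S(76): 127
merge W(77) and 127: 204
merge U(136) and P(137): 273
merge T(156) and Z(185): 341
merge 204 and 273: 477
merge 341 and 477: 818
The rarest symbols sit at the bottom; the longest codeword is 4 bits.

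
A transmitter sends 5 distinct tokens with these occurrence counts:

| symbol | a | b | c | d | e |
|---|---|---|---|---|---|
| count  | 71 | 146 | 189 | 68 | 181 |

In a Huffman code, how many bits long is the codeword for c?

2

Huffman merges, smallest pair first:
merge d(68) and a(71): 139
merge 139 and b(146): 285
merge e(181) and c(189): 370
merge 285 and 370: 655
c sits 2 levels below the root, so its codeword is 2 bits.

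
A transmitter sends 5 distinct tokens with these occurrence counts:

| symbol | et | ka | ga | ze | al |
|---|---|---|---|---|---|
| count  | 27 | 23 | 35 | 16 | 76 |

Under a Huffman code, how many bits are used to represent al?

1

Repeatedly merge the two smallest:
combine ze(16), ka(23) → 39
combine et(27), ga(35) → 62
combine 39, 62 → 101
combine al(76), 101 → 177
al sits one level below the root: a 1-bit codeword.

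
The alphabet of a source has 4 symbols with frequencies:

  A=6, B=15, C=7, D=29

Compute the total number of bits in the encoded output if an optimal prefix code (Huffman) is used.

Build the Huffman tree bottom-up:
combine A(6), C(7) → 13
combine 13, B(15) → 28
combine 28, D(29) → 57
Each symbol's bit-cost is frequency × depth; summing gives 98 bits (equivalently 13 + 28 + 57).

98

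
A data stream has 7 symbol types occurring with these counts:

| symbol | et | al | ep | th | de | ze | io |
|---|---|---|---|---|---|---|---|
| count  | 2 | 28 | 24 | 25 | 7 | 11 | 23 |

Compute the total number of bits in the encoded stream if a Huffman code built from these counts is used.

Merge the two smallest weights repeatedly:
et(2) + de(7) → 9
9 + ze(11) → 20
20 + io(23) → 43
ep(24) + th(25) → 49
al(28) + 43 → 71
49 + 71 → 120
Total encoded bits = sum of merged weights = 9 + 20 + 43 + 49 + 71 + 120 = 312.

312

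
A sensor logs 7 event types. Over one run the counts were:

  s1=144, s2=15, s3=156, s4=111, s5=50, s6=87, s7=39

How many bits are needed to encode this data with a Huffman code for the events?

Build the Huffman tree bottom-up:
combine s2(15), s7(39) → 54
combine s5(50), 54 → 104
combine s6(87), 104 → 191
combine s4(111), s1(144) → 255
combine s3(156), 191 → 347
combine 255, 347 → 602
Total encoded bits = sum of merged weights = 54 + 104 + 191 + 255 + 347 + 602 = 1553.

1553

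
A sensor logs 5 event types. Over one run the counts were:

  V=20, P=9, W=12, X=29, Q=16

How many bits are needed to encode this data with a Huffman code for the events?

193

Greedily combine the two least-frequent nodes:
P(9) + W(12) → 21
Q(16) + V(20) → 36
21 + X(29) → 50
36 + 50 → 86
The encoded length is the sum of every internal node's weight: 21 + 36 + 50 + 86 = 193 bits.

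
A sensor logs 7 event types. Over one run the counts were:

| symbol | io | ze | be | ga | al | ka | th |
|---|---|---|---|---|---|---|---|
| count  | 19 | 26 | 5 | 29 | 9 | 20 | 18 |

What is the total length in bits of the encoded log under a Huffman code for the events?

337

Greedily combine the two least-frequent nodes:
merge be(5) and al(9): 14
merge 14 and th(18): 32
merge io(19) and ka(20): 39
merge ze(26) and ga(29): 55
merge 32 and 39: 71
merge 55 and 71: 126
Each symbol's bit-cost is frequency × depth; summing gives 337 bits (equivalently 14 + 32 + 39 + 55 + 71 + 126).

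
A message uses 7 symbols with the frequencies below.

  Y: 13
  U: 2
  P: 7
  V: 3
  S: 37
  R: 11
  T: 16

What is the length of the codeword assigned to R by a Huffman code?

Repeatedly merge the two smallest:
combine U(2), V(3) → 5
combine 5, P(7) → 12
combine R(11), 12 → 23
combine Y(13), T(16) → 29
combine 23, 29 → 52
combine S(37), 52 → 89
R's leaf is at depth 3, giving a 3-bit codeword.

3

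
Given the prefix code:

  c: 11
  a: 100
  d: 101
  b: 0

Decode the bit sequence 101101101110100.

Read left to right; each codeword is recognised as soon as it completes (prefix code):
  101→d | 101→d | 101→d | 11→c | 0→b | 100→a
Decoded message: dddcba

dddcba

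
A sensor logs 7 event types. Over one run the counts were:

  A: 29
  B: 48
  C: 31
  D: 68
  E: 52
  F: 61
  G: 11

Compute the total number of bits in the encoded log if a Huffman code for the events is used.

811

Greedily combine the two least-frequent nodes:
merge G(11) and A(29): 40
merge C(31) and 40: 71
merge B(48) and E(52): 100
merge F(61) and D(68): 129
merge 71 and 100: 171
merge 129 and 171: 300
The encoded length is the sum of every internal node's weight: 40 + 71 + 100 + 129 + 171 + 300 = 811 bits.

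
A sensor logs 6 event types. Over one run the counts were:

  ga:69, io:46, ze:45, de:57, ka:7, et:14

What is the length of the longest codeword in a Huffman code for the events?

4

Merge the two lowest-weight nodes at each step:
combine ka(7), et(14) → 21
combine 21, ze(45) → 66
combine io(46), de(57) → 103
combine 66, ga(69) → 135
combine 103, 135 → 238
Maximum depth reached is 4.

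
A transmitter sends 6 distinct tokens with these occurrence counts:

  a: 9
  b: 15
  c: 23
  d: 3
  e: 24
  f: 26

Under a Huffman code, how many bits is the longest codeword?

Merge the two lowest-weight nodes at each step:
merge d(3) and a(9): 12
merge 12 and b(15): 27
merge c(23) and e(24): 47
merge f(26) and 27: 53
merge 47 and 53: 100
Maximum depth reached is 4.

4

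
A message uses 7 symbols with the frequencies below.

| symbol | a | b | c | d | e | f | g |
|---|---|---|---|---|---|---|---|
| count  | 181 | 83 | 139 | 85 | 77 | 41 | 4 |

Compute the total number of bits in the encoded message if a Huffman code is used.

1555

Merge the two smallest weights repeatedly:
combine g(4), f(41) → 45
combine 45, e(77) → 122
combine b(83), d(85) → 168
combine 122, c(139) → 261
combine 168, a(181) → 349
combine 261, 349 → 610
The encoded length is the sum of every internal node's weight: 45 + 122 + 168 + 261 + 349 + 610 = 1555 bits.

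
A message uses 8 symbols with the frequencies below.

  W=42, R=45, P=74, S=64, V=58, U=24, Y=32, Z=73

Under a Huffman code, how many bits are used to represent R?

3

Repeatedly merge the two smallest:
U(24) + Y(32) → 56
W(42) + R(45) → 87
56 + V(58) → 114
S(64) + Z(73) → 137
P(74) + 87 → 161
114 + 137 → 251
161 + 251 → 412
R's leaf is at depth 3, giving a 3-bit codeword.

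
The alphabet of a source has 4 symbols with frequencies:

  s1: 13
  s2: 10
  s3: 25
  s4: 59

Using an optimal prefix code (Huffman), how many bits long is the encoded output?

Merge the two smallest weights repeatedly:
s2(10) + s1(13) → 23
23 + s3(25) → 48
48 + s4(59) → 107
Total encoded bits = sum of merged weights = 23 + 48 + 107 = 178.

178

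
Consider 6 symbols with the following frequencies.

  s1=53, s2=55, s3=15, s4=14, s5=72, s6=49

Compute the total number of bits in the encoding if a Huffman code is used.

Merge the two smallest weights repeatedly:
merge s4(14) and s3(15): 29
merge 29 and s6(49): 78
merge s1(53) and s2(55): 108
merge s5(72) and 78: 150
merge 108 and 150: 258
The encoded length is the sum of every internal node's weight: 29 + 78 + 108 + 150 + 258 = 623 bits.

623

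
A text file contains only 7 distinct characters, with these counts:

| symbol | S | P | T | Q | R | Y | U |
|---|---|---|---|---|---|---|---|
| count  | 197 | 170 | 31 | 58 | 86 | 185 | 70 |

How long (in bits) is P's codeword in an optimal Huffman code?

2

Build the tree from the bottom:
merge T(31) and Q(58): 89
merge U(70) and R(86): 156
merge 89 and 156: 245
merge P(170) and Y(185): 355
merge S(197) and 245: 442
merge 355 and 442: 797
The subtree containing P is merged 2 times, so code length = 2.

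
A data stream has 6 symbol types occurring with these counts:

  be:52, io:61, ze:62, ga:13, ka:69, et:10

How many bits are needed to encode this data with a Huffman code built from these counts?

632

Build the Huffman tree bottom-up:
combine et(10), ga(13) → 23
combine 23, be(52) → 75
combine io(61), ze(62) → 123
combine ka(69), 75 → 144
combine 123, 144 → 267
Each symbol's bit-cost is frequency × depth; summing gives 632 bits (equivalently 23 + 75 + 123 + 144 + 267).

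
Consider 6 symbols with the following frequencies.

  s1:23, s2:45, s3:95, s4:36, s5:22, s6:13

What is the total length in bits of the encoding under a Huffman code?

547

Greedily combine the two least-frequent nodes:
s6(13) + s5(22) → 35
s1(23) + 35 → 58
s4(36) + s2(45) → 81
58 + 81 → 139
s3(95) + 139 → 234
The encoded length is the sum of every internal node's weight: 35 + 58 + 81 + 139 + 234 = 547 bits.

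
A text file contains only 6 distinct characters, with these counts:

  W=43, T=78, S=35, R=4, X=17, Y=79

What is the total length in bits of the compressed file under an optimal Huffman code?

589

Build the Huffman tree bottom-up:
merge R(4) and X(17): 21
merge 21 and S(35): 56
merge W(43) and 56: 99
merge T(78) and Y(79): 157
merge 99 and 157: 256
Total encoded bits = sum of merged weights = 21 + 56 + 99 + 157 + 256 = 589.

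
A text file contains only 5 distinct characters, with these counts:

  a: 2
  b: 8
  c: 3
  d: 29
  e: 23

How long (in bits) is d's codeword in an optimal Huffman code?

Build the tree from the bottom:
a(2) + c(3) → 5
5 + b(8) → 13
13 + e(23) → 36
d(29) + 36 → 65
d sits one level below the root: a 1-bit codeword.

1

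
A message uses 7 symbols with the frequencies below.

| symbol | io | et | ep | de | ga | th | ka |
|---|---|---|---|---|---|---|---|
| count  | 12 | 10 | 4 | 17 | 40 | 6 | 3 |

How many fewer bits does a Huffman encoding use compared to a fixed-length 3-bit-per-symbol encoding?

Fixed-length: 3 bits × 92 symbols = 276 bits.
Huffman merges:
ka(3) + ep(4) → 7
th(6) + 7 → 13
et(10) + io(12) → 22
13 + de(17) → 30
22 + 30 → 52
ga(40) + 52 → 92
Huffman total = 7 + 13 + 22 + 30 + 52 + 92 = 216 bits.
Saving = 276 − 216 = 60 bits.

60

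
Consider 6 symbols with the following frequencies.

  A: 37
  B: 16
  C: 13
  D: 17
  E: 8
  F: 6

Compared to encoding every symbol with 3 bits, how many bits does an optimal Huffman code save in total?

Fixed-length: 3 bits × 97 symbols = 291 bits.
Huffman merges:
F(6) + E(8) → 14
C(13) + 14 → 27
B(16) + D(17) → 33
27 + 33 → 60
A(37) + 60 → 97
Huffman total = 14 + 27 + 33 + 60 + 97 = 231 bits.
Saving = 291 − 231 = 60 bits.

60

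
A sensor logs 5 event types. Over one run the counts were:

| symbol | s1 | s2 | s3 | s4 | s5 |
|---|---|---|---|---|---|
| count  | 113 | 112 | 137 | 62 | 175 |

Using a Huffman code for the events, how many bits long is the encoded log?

Greedily combine the two least-frequent nodes:
s4(62) + s2(112) → 174
s1(113) + s3(137) → 250
174 + s5(175) → 349
250 + 349 → 599
Each symbol's bit-cost is frequency × depth; summing gives 1372 bits (equivalently 174 + 250 + 349 + 599).

1372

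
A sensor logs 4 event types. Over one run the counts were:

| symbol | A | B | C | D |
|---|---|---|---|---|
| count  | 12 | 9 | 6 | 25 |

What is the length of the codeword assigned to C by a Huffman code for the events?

Repeatedly merge the two smallest:
C(6) + B(9) → 15
A(12) + 15 → 27
D(25) + 27 → 52
The subtree containing C is merged 3 times, so code length = 3.

3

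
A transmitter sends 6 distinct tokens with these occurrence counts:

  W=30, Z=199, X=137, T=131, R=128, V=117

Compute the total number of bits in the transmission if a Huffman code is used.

Build the Huffman tree bottom-up:
combine W(30), V(117) → 147
combine R(128), T(131) → 259
combine X(137), 147 → 284
combine Z(199), 259 → 458
combine 284, 458 → 742
Each symbol's bit-cost is frequency × depth; summing gives 1890 bits (equivalently 147 + 259 + 284 + 458 + 742).

1890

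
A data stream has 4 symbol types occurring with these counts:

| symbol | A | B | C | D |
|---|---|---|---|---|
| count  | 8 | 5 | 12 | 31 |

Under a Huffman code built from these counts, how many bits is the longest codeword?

Merge the two lowest-weight nodes at each step:
merge B(5) and A(8): 13
merge C(12) and 13: 25
merge 25 and D(31): 56
Maximum depth reached is 3.

3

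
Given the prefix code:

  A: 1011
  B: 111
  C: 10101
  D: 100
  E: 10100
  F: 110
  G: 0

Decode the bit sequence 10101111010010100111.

Read left to right; each codeword is recognised as soon as it completes (prefix code):
  10101→C | 111→B | 0→G | 100→D | 10100→E | 111→B
Decoded message: CBGDEB

CBGDEB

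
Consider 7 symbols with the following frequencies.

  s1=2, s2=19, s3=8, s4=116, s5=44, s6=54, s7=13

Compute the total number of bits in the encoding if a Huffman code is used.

Greedily combine the two least-frequent nodes:
s1(2) + s3(8) → 10
10 + s7(13) → 23
s2(19) + 23 → 42
42 + s5(44) → 86
s6(54) + 86 → 140
s4(116) + 140 → 256
Each symbol's bit-cost is frequency × depth; summing gives 557 bits (equivalently 10 + 23 + 42 + 86 + 140 + 256).

557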